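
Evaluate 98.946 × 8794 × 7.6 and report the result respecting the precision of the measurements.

98.946 × 8794 × 7.6 = 6612996.5424
Multiplication/division keeps the fewest significant figures: 98.946 → 5 s.f., 8794 → 4 s.f., 7.6 → 2 s.f.; limit is 2.
Rounded to 2 significant figures: 6.6 × 10^6.

6.6 × 10^6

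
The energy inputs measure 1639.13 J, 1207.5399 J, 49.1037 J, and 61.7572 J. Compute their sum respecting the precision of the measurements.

1639.13 J + 1207.5399 J + 49.1037 J + 61.7572 J = 2957.5308 J.
Addition/subtraction keeps the fewest decimal places: 1639.13 → 2 decimal places, 1207.5399 → 4 decimal places, 49.1037 → 4 decimal places, 61.7572 → 4 decimal places; limit is 2.
Rounded to 2 decimal places: 2957.53 J.

2957.53 J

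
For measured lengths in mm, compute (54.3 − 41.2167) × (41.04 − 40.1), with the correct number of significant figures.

54.3 − 41.2167 = 13.0833, limited to 1 d.p. → 3 s.f.; 41.04 − 40.1 = 0.94, limited to 1 d.p. → 1 s.f.
Carrying full precision, 13.0833 × 0.94 = 12.298302; keep min(3, 1) = 1 s.f.
Rounded to 1 significant figure: 1 × 10¹ mm².

1 × 10¹ mm²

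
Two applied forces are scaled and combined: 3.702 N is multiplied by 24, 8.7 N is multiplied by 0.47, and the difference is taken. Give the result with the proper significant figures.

85 N

3.702 × 24 = 88.848 → 89 N (2 s.f., last digit at the 10^0 place).
8.7 × 0.47 = 4.089 → 4.1 N (2 s.f., last digit at the 10^-1 place).
Difference: 84.759 N; keep the coarser place, 10^0.
Result: 85 N.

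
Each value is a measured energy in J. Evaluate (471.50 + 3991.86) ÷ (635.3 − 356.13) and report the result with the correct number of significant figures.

15.99

471.50 + 3991.86 = 4463.36, limited to 2 d.p. → 6 s.f.; 635.3 − 356.13 = 279.17, limited to 1 d.p. → 4 s.f.
Carrying full precision, 4463.36 ÷ 279.17 = 15.9879643228…; keep min(6, 4) = 4 s.f.
Rounded to 4 significant figures: 15.99.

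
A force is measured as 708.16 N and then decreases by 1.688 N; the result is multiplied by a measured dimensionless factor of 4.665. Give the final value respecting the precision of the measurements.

708.16 N − 1.688 N = 706.472 N; the difference is limited to 2 decimal places (5 s.f.).
Carrying full precision, 706.472 × 4.665 = 3295.69188 N; 4.665 has 4 s.f., so the result keeps min(5, 4) = 4 s.f.
Rounded to 4 significant figures: 3296 N.

3296 N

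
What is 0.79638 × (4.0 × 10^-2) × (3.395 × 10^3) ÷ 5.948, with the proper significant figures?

18

0.79638 × (4.0 × 10^-2) × (3.395 × 10^3) ÷ 5.948 = 18.1823140551…
Multiplication/division keeps the fewest significant figures: 0.79638 → 5 s.f., 4.0 × 10^-2 → 2 s.f., 3.395 × 10^3 → 4 s.f., 5.948 → 4 s.f.; limit is 2.
Rounded to 2 significant figures: 18.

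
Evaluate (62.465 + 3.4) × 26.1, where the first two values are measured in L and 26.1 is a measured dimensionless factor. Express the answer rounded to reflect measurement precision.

62.465 L + 3.4 L = 65.865 L; the sum is limited to 1 decimal place (3 s.f.).
Carrying full precision, 65.865 × 26.1 = 1719.0765 L; 26.1 has 3 s.f., so the result keeps min(3, 3) = 3 s.f.
Rounded to 3 significant figures: 1.72 × 10^3 L.

1.72 × 10^3 L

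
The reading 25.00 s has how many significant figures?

25.00: trailing zeros after a decimal point are significant.

4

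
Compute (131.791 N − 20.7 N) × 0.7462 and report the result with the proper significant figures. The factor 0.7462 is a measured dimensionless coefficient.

82.90 N

131.791 N − 20.7 N = 111.091 N; the difference is limited to 1 decimal place (4 s.f.).
Carrying full precision, 111.091 × 0.7462 = 82.8961042 N; 0.7462 has 4 s.f., so the result keeps min(4, 4) = 4 s.f.
Rounded to 4 significant figures: 82.90 N.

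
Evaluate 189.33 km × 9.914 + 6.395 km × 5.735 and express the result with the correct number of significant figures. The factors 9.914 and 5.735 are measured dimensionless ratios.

1914 km

189.33 × 9.914 = 1877.01762 → 1877 km (4 s.f., last digit at the 10^0 place).
6.395 × 5.735 = 36.675325 → 36.68 km (4 s.f., last digit at the 10^-2 place).
Sum: 1913.692945 km; keep the coarser place, 10^0.
Result: 1914 km.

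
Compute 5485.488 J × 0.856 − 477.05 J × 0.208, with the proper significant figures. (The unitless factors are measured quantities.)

5485.488 × 0.856 = 4695.577728 → 4.70 × 10³ J (3 s.f., last digit at the 10^1 place).
477.05 × 0.208 = 99.2264 → 99.2 J (3 s.f., last digit at the 10^-1 place).
Difference: 4596.351328 J; keep the coarser place, 10^1.
Result: 4.60 × 10³ J.

4.60 × 10³ J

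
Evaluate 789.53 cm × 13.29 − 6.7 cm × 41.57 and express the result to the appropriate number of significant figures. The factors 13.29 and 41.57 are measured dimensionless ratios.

1.021 × 10⁴ cm

789.53 × 13.29 = 10492.8537 → 1.049 × 10⁴ cm (4 s.f., last digit at the 10^1 place).
6.7 × 41.57 = 278.519 → 2.8 × 10² cm (2 s.f., last digit at the 10^1 place).
Difference: 10214.3347 cm; keep the coarser place, 10^1.
Result: 1.021 × 10⁴ cm.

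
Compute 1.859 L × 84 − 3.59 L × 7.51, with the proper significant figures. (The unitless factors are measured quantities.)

1.3 × 10² L

1.859 × 84 = 156.156 → 1.6 × 10² L (2 s.f., last digit at the 10^1 place).
3.59 × 7.51 = 26.9609 → 27.0 L (3 s.f., last digit at the 10^-1 place).
Difference: 129.1951 L; keep the coarser place, 10^1.
Result: 1.3 × 10² L.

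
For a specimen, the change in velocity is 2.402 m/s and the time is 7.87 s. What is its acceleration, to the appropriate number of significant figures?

acceleration = 2.402 m/s ÷ 7.87 s = 0.305209656925… m/s².
2.402 has 4 significant figures; 7.87 has 3.
Division/multiplication keeps the fewest: 3 significant figures.
Rounded: 0.305 m/s².

0.305 m/s²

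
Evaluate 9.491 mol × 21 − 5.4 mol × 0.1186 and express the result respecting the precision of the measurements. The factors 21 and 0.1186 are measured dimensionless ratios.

2.0 × 10^2 mol

9.491 × 21 = 199.311 → 2.0 × 10^2 mol (2 s.f., last digit at the 10^1 place).
5.4 × 0.1186 = 0.64044 → 0.64 mol (2 s.f., last digit at the 10^-2 place).
Difference: 198.67056 mol; keep the coarser place, 10^1.
Result: 2.0 × 10^2 mol.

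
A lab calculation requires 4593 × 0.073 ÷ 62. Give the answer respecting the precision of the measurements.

4593 × 0.073 ÷ 62 = 5.40788709677…
Multiplication/division keeps the fewest significant figures: 4593 → 4 s.f., 0.073 → 2 s.f., 62 → 2 s.f.; limit is 2.
Rounded to 2 significant figures: 5.4.

5.4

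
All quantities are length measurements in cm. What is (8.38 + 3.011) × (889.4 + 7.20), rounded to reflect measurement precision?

1.021 × 10⁴ cm²

8.38 + 3.011 = 11.391, limited to 2 d.p. → 4 s.f.; 889.4 + 7.20 = 896.60, limited to 1 d.p. → 4 s.f.
Carrying full precision, 11.391 × 896.60 = 10213.1706; keep min(4, 4) = 4 s.f.
Rounded to 4 significant figures: 1.021 × 10⁴ cm².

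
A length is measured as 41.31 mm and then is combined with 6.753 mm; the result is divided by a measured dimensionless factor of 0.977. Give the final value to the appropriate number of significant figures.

49.2 mm

41.31 mm + 6.753 mm = 48.063 mm; the sum is limited to 2 decimal places (4 s.f.).
Carrying full precision, 48.063 ÷ 0.977 = 49.1944728762… mm; 0.977 has 3 s.f., so the result keeps min(4, 3) = 3 s.f.
Rounded to 3 significant figures: 49.2 mm.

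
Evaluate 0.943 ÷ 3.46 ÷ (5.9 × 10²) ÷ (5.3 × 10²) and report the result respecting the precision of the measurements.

8.7 × 10⁻⁷

0.943 ÷ 3.46 ÷ (5.9 × 10²) ÷ (5.3 × 10²) = 8.71580916537 × 10^-7…
Multiplication/division keeps the fewest significant figures: 0.943 → 3 s.f., 3.46 → 3 s.f., 5.9 × 10² → 2 s.f., 5.3 × 10² → 2 s.f.; limit is 2.
Rounded to 2 significant figures: 8.7 × 10⁻⁷.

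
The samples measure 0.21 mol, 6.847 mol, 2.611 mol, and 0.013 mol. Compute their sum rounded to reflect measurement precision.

0.21 mol + 6.847 mol + 2.611 mol + 0.013 mol = 9.681 mol.
Addition/subtraction keeps the fewest decimal places: 0.21 → 2 decimal places, 6.847 → 3 decimal places, 2.611 → 3 decimal places, 0.013 → 3 decimal places; limit is 2.
Rounded to 2 decimal places: 9.68 mol.

9.68 mol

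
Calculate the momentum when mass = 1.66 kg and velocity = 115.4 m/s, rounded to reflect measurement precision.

192 kg·m/s

momentum = 1.66 kg × 115.4 m/s = 191.564 kg·m/s.
1.66 has 3 significant figures; 115.4 has 4.
Division/multiplication keeps the fewest: 3 significant figures.
Rounded: 192 kg·m/s.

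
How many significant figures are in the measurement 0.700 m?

3

0.700: leading zeros are not significant; trailing zeros after a decimal point are significant.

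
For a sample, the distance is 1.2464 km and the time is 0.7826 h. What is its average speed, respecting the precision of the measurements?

average speed = 1.2464 km ÷ 0.7826 h = 1.59263991822… km/h.
1.2464 has 5 significant figures; 0.7826 has 4.
Division/multiplication keeps the fewest: 4 significant figures.
Rounded: 1.593 km/h.

1.593 km/h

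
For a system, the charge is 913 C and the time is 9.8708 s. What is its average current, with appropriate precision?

average current = 913 C ÷ 9.8708 s = 92.4950358634… A.
913 has 3 significant figures; 9.8708 has 5.
Division/multiplication keeps the fewest: 3 significant figures.
Rounded: 92.5 A.

92.5 A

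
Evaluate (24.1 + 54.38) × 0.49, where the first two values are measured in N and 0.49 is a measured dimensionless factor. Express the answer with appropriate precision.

24.1 N + 54.38 N = 78.48 N; the sum is limited to 1 decimal place (3 s.f.).
Carrying full precision, 78.48 × 0.49 = 38.4552 N; 0.49 has 2 s.f., so the result keeps min(3, 2) = 2 s.f.
Rounded to 2 significant figures: 38 N.

38 N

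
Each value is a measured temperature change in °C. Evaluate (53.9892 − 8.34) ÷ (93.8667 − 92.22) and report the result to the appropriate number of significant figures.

53.9892 − 8.34 = 45.6492, limited to 2 d.p. → 4 s.f.; 93.8667 − 92.22 = 1.6467, limited to 2 d.p. → 3 s.f.
Carrying full precision, 45.6492 ÷ 1.6467 = 27.7216250683…; keep min(4, 3) = 3 s.f.
Rounded to 3 significant figures: 27.7.

27.7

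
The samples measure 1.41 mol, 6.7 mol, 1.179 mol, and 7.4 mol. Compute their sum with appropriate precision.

1.41 mol + 6.7 mol + 1.179 mol + 7.4 mol = 16.689 mol.
Addition/subtraction keeps the fewest decimal places: 1.41 → 2 decimal places, 6.7 → 1 decimal place, 1.179 → 3 decimal places, 7.4 → 1 decimal place; limit is 1.
Rounded to 1 decimal place: 16.7 mol.

16.7 mol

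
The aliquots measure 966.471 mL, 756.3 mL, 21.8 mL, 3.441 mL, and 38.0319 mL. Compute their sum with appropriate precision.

1786.0 mL

966.471 mL + 756.3 mL + 21.8 mL + 3.441 mL + 38.0319 mL = 1786.0439 mL.
Addition/subtraction keeps the fewest decimal places: 966.471 → 3 decimal places, 756.3 → 1 decimal place, 21.8 → 1 decimal place, 3.441 → 3 decimal places, 38.0319 → 4 decimal places; limit is 1.
Rounded to 1 decimal place: 1786.0 mL.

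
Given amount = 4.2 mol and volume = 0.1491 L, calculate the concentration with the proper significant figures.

28 mol/L

concentration = 4.2 mol ÷ 0.1491 L = 28.1690140845… mol/L.
4.2 has 2 significant figures; 0.1491 has 4.
Division/multiplication keeps the fewest: 2 significant figures.
Rounded: 28 mol/L.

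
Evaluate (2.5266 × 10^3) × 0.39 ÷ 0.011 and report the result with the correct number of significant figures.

(2.5266 × 10^3) × 0.39 ÷ 0.011 = 89579.4545455…
Multiplication/division keeps the fewest significant figures: 2.5266 × 10^3 → 5 s.f., 0.39 → 2 s.f., 0.011 → 2 s.f.; limit is 2.
Rounded to 2 significant figures: 9.0 × 10^4.

9.0 × 10^4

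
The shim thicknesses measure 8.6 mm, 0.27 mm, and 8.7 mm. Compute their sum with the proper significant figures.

8.6 mm + 0.27 mm + 8.7 mm = 17.57 mm.
Addition/subtraction keeps the fewest decimal places: 8.6 → 1 decimal place, 0.27 → 2 decimal places, 8.7 → 1 decimal place; limit is 1.
Rounded to 1 decimal place: 17.6 mm.

17.6 mm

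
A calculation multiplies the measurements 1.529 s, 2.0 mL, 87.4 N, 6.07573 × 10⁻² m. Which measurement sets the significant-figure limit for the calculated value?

2.0 mL

1.529 s → 4 s.f.; 2.0 mL → 2 s.f.; 87.4 N → 3 s.f.; 6.07573 × 10⁻² m → 6 s.f.
The fewest is 2 significant figures, from 2.0 mL.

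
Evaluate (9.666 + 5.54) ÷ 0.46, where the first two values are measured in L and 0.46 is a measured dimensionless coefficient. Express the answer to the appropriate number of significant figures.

33 L

9.666 L + 5.54 L = 15.206 L; the sum is limited to 2 decimal places (4 s.f.).
Carrying full precision, 15.206 ÷ 0.46 = 33.0565217391… L; 0.46 has 2 s.f., so the result keeps min(4, 2) = 2 s.f.
Rounded to 2 significant figures: 33 L.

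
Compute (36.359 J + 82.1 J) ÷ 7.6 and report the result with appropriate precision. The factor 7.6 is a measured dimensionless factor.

36.359 J + 82.1 J = 118.459 J; the sum is limited to 1 decimal place (4 s.f.).
Carrying full precision, 118.459 ÷ 7.6 = 15.5867105263… J; 7.6 has 2 s.f., so the result keeps min(4, 2) = 2 s.f.
Rounded to 2 significant figures: 16 J.

16 J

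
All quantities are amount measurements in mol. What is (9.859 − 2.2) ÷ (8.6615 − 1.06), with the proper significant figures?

1.0

9.859 − 2.2 = 7.659, limited to 1 d.p. → 2 s.f.; 8.6615 − 1.06 = 7.6015, limited to 2 d.p. → 3 s.f.
Carrying full precision, 7.659 ÷ 7.6015 = 1.00756429652…; keep min(2, 3) = 2 s.f.
Rounded to 2 significant figures: 1.0.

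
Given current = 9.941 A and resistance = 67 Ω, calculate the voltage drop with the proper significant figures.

6.7 × 10² V

voltage drop = 9.941 A × 67 Ω = 666.047 V.
9.941 has 4 significant figures; 67 has 2.
Division/multiplication keeps the fewest: 2 significant figures.
Rounded: 6.7 × 10² V.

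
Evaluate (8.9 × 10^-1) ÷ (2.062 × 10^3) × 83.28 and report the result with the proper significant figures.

0.036

(8.9 × 10^-1) ÷ (2.062 × 10^3) × 83.28 = 0.0359452958293…
Multiplication/division keeps the fewest significant figures: 8.9 × 10^-1 → 2 s.f., 2.062 × 10^3 → 4 s.f., 83.28 → 4 s.f.; limit is 2.
Rounded to 2 significant figures: 0.036.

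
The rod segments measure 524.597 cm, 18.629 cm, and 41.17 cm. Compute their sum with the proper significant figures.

584.40 cm

524.597 cm + 18.629 cm + 41.17 cm = 584.396 cm.
Addition/subtraction keeps the fewest decimal places: 524.597 → 3 decimal places, 18.629 → 3 decimal places, 41.17 → 2 decimal places; limit is 2.
Rounded to 2 decimal places: 584.40 cm.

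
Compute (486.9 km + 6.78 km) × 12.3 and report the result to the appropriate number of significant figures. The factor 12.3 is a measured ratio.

486.9 km + 6.78 km = 493.68 km; the sum is limited to 1 decimal place (4 s.f.).
Carrying full precision, 493.68 × 12.3 = 6072.264 km; 12.3 has 3 s.f., so the result keeps min(4, 3) = 3 s.f.
Rounded to 3 significant figures: 6.07 × 10³ km.

6.07 × 10³ km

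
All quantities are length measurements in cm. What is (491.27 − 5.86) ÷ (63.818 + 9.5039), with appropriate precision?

6.6203

491.27 − 5.86 = 485.41, limited to 2 d.p. → 5 s.f.; 63.818 + 9.5039 = 73.3219, limited to 3 d.p. → 5 s.f.
Carrying full precision, 485.41 ÷ 73.3219 = 6.62025943136…; keep min(5, 5) = 5 s.f.
Rounded to 5 significant figures: 6.6203.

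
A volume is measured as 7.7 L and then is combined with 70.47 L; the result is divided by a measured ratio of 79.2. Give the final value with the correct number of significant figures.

7.7 L + 70.47 L = 78.17 L; the sum is limited to 1 decimal place (3 s.f.).
Carrying full precision, 78.17 ÷ 79.2 = 0.986994949495… L; 79.2 has 3 s.f., so the result keeps min(3, 3) = 3 s.f.
Rounded to 3 significant figures: 9.87 × 10⁻¹ L.

9.87 × 10⁻¹ L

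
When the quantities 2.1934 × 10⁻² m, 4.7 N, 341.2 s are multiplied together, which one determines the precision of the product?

2.1934 × 10⁻² m → 5 s.f.; 4.7 N → 2 s.f.; 341.2 s → 4 s.f.
The fewest is 2 significant figures, from 4.7 N.

4.7 N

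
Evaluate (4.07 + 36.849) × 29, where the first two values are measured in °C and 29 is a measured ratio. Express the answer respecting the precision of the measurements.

1.2 × 10³ °C

4.07 °C + 36.849 °C = 40.919 °C; the sum is limited to 2 decimal places (4 s.f.).
Carrying full precision, 40.919 × 29 = 1186.651 °C; 29 has 2 s.f., so the result keeps min(4, 2) = 2 s.f.
Rounded to 2 significant figures: 1.2 × 10³ °C.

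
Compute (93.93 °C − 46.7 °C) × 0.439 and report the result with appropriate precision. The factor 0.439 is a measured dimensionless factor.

93.93 °C − 46.7 °C = 47.23 °C; the difference is limited to 1 decimal place (3 s.f.).
Carrying full precision, 47.23 × 0.439 = 20.73397 °C; 0.439 has 3 s.f., so the result keeps min(3, 3) = 3 s.f.
Rounded to 3 significant figures: 20.7 °C.

20.7 °C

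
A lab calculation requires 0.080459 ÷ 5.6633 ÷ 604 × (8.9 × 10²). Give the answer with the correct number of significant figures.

0.021

0.080459 ÷ 5.6633 ÷ 604 × (8.9 × 10²) = 0.0209342849154…
Multiplication/division keeps the fewest significant figures: 0.080459 → 5 s.f., 5.6633 → 5 s.f., 604 → 3 s.f., 8.9 × 10² → 2 s.f.; limit is 2.
Rounded to 2 significant figures: 0.021.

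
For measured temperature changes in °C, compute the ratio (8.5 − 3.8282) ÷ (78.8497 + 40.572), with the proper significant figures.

0.039

8.5 − 3.8282 = 4.6718, limited to 1 d.p. → 2 s.f.; 78.8497 + 40.572 = 119.4217, limited to 3 d.p. → 6 s.f.
Carrying full precision, 4.6718 ÷ 119.4217 = 0.0391201933987…; keep min(2, 6) = 2 s.f.
Rounded to 2 significant figures: 0.039.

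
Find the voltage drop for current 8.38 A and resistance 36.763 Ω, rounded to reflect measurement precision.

308 V

voltage drop = 8.38 A × 36.763 Ω = 308.07394 V.
8.38 has 3 significant figures; 36.763 has 5.
Division/multiplication keeps the fewest: 3 significant figures.
Rounded: 308 V.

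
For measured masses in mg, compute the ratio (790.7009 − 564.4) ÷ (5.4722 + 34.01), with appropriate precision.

5.732

790.7009 − 564.4 = 226.3009, limited to 1 d.p. → 4 s.f.; 5.4722 + 34.01 = 39.4822, limited to 2 d.p. → 4 s.f.
Carrying full precision, 226.3009 ÷ 39.4822 = 5.73171961036…; keep min(4, 4) = 4 s.f.
Rounded to 4 significant figures: 5.732.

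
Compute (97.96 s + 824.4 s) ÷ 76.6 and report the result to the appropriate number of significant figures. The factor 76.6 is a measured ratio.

97.96 s + 824.4 s = 922.36 s; the sum is limited to 1 decimal place (4 s.f.).
Carrying full precision, 922.36 ÷ 76.6 = 12.0412532637… s; 76.6 has 3 s.f., so the result keeps min(4, 3) = 3 s.f.
Rounded to 3 significant figures: 12.0 s.

12.0 s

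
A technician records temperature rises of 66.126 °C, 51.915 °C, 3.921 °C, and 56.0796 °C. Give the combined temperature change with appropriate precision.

66.126 °C + 51.915 °C + 3.921 °C + 56.0796 °C = 178.0416 °C.
Addition/subtraction keeps the fewest decimal places: 66.126 → 3 decimal places, 51.915 → 3 decimal places, 3.921 → 3 decimal places, 56.0796 → 4 decimal places; limit is 3.
Rounded to 3 decimal places: 178.042 °C.

178.042 °C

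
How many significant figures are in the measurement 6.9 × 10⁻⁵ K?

2

6.9 × 10⁻⁵: in scientific notation every digit of the coefficient is significant.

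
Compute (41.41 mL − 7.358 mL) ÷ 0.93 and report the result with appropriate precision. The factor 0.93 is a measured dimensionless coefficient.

37 mL

41.41 mL − 7.358 mL = 34.052 mL; the difference is limited to 2 decimal places (4 s.f.).
Carrying full precision, 34.052 ÷ 0.93 = 36.6150537634… mL; 0.93 has 2 s.f., so the result keeps min(4, 2) = 2 s.f.
Rounded to 2 significant figures: 37 mL.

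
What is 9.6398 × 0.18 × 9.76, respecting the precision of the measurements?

17

9.6398 × 0.18 × 9.76 = 16.93520064
Multiplication/division keeps the fewest significant figures: 9.6398 → 5 s.f., 0.18 → 2 s.f., 9.76 → 3 s.f.; limit is 2.
Rounded to 2 significant figures: 17.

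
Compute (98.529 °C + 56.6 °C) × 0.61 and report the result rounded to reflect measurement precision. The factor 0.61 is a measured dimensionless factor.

95 °C

98.529 °C + 56.6 °C = 155.129 °C; the sum is limited to 1 decimal place (4 s.f.).
Carrying full precision, 155.129 × 0.61 = 94.62869 °C; 0.61 has 2 s.f., so the result keeps min(4, 2) = 2 s.f.
Rounded to 2 significant figures: 95 °C.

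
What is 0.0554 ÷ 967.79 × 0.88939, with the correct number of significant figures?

0.0554 ÷ 967.79 × 0.88939 = 0.0000509120842331…
Multiplication/division keeps the fewest significant figures: 0.0554 → 3 s.f., 967.79 → 5 s.f., 0.88939 → 5 s.f.; limit is 3.
Rounded to 3 significant figures: 5.09 × 10⁻⁵.

5.09 × 10⁻⁵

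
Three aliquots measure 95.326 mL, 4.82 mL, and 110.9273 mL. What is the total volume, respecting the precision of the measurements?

211.07 mL

95.326 mL + 4.82 mL + 110.9273 mL = 211.0733 mL.
Addition/subtraction keeps the fewest decimal places: 95.326 → 3 decimal places, 4.82 → 2 decimal places, 110.9273 → 4 decimal places; limit is 2.
Rounded to 2 decimal places: 211.07 mL.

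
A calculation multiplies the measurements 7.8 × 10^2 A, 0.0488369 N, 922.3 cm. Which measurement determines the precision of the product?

7.8 × 10^2 A → 2 s.f.; 0.0488369 N → 6 s.f.; 922.3 cm → 4 s.f.
The fewest is 2 significant figures, from 7.8 × 10^2 A.

7.8 × 10^2 A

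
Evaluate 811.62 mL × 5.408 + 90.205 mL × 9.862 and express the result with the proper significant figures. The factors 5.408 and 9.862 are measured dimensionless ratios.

5279 mL

811.62 × 5.408 = 4389.24096 → 4389 mL (4 s.f., last digit at the 10^0 place).
90.205 × 9.862 = 889.60171 → 889.6 mL (4 s.f., last digit at the 10^-1 place).
Sum: 5278.84267 mL; keep the coarser place, 10^0.
Result: 5279 mL.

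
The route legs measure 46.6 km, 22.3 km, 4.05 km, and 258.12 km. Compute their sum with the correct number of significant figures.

331.1 km

46.6 km + 22.3 km + 4.05 km + 258.12 km = 331.07 km.
Addition/subtraction keeps the fewest decimal places: 46.6 → 1 decimal place, 22.3 → 1 decimal place, 4.05 → 2 decimal places, 258.12 → 2 decimal places; limit is 1.
Rounded to 1 decimal place: 331.1 km.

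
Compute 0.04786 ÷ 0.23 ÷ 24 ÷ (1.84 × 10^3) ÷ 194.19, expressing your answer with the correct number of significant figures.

0.04786 ÷ 0.23 ÷ 24 ÷ (1.84 × 10^3) ÷ 194.19 = 2.42654825257 × 10^-8…
Multiplication/division keeps the fewest significant figures: 0.04786 → 4 s.f., 0.23 → 2 s.f., 24 → 2 s.f., 1.84 × 10^3 → 3 s.f., 194.19 → 5 s.f.; limit is 2.
Rounded to 2 significant figures: 2.4 × 10^-8.

2.4 × 10^-8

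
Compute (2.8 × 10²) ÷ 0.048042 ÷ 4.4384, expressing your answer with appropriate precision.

1.3 × 10³

(2.8 × 10²) ÷ 0.048042 ÷ 4.4384 = 1313.13843478…
Multiplication/division keeps the fewest significant figures: 2.8 × 10² → 2 s.f., 0.048042 → 5 s.f., 4.4384 → 5 s.f.; limit is 2.
Rounded to 2 significant figures: 1.3 × 10³.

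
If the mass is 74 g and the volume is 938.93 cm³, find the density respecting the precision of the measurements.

density = 74 g ÷ 938.93 cm³ = 0.0788131170588… g/cm³.
74 has 2 significant figures; 938.93 has 5.
Division/multiplication keeps the fewest: 2 significant figures.
Rounded: 0.079 g/cm³.

0.079 g/cm³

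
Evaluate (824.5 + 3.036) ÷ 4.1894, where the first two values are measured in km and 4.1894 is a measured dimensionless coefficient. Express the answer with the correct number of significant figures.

197.5 km

824.5 km + 3.036 km = 827.536 km; the sum is limited to 1 decimal place (4 s.f.).
Carrying full precision, 827.536 ÷ 4.1894 = 197.530911348… km; 4.1894 has 5 s.f., so the result keeps min(4, 5) = 4 s.f.
Rounded to 4 significant figures: 197.5 km.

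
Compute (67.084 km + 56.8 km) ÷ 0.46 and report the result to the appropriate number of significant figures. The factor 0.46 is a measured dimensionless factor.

2.7 × 10^2 km

67.084 km + 56.8 km = 123.884 km; the sum is limited to 1 decimal place (4 s.f.).
Carrying full precision, 123.884 ÷ 0.46 = 269.313043478… km; 0.46 has 2 s.f., so the result keeps min(4, 2) = 2 s.f.
Rounded to 2 significant figures: 2.7 × 10^2 km.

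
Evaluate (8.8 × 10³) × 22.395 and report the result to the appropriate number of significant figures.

(8.8 × 10³) × 22.395 = 197076
Multiplication/division keeps the fewest significant figures: 8.8 × 10³ → 2 s.f., 22.395 → 5 s.f.; limit is 2.
Rounded to 2 significant figures: 2.0 × 10⁵.

2.0 × 10⁵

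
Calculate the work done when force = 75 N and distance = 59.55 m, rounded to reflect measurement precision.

4.5 × 10^3 J

work done = 75 N × 59.55 m = 4466.25 J.
75 has 2 significant figures; 59.55 has 4.
Division/multiplication keeps the fewest: 2 significant figures.
Rounded: 4.5 × 10^3 J.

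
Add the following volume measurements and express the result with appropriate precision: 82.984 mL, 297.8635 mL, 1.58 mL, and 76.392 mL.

82.984 mL + 297.8635 mL + 1.58 mL + 76.392 mL = 458.8195 mL.
Addition/subtraction keeps the fewest decimal places: 82.984 → 3 decimal places, 297.8635 → 4 decimal places, 1.58 → 2 decimal places, 76.392 → 3 decimal places; limit is 2.
Rounded to 2 decimal places: 458.82 mL.

458.82 mL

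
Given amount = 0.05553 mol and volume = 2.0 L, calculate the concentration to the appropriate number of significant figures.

0.028 mol/L

concentration = 0.05553 mol ÷ 2.0 L = 0.027765 mol/L.
0.05553 has 4 significant figures; 2.0 has 2.
Division/multiplication keeps the fewest: 2 significant figures.
Rounded: 0.028 mol/L.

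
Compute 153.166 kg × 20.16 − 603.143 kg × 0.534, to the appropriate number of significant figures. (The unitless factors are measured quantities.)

2766 kg

153.166 × 20.16 = 3087.82656 → 3088 kg (4 s.f., last digit at the 10^0 place).
603.143 × 0.534 = 322.078362 → 322 kg (3 s.f., last digit at the 10^0 place).
Difference: 2765.748198 kg; keep the coarser place, 10^0.
Result: 2766 kg.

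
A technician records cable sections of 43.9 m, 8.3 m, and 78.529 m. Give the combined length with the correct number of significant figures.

130.7 m

43.9 m + 8.3 m + 78.529 m = 130.729 m.
Addition/subtraction keeps the fewest decimal places: 43.9 → 1 decimal place, 8.3 → 1 decimal place, 78.529 → 3 decimal places; limit is 1.
Rounded to 1 decimal place: 130.7 m.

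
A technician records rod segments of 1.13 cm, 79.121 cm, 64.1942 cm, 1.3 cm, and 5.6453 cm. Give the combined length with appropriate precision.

1.514 × 10² cm

1.13 cm + 79.121 cm + 64.1942 cm + 1.3 cm + 5.6453 cm = 151.3905 cm.
Addition/subtraction keeps the fewest decimal places: 1.13 → 2 decimal places, 79.121 → 3 decimal places, 64.1942 → 4 decimal places, 1.3 → 1 decimal place, 5.6453 → 4 decimal places; limit is 1.
Rounded to 1 decimal place: 1.514 × 10² cm.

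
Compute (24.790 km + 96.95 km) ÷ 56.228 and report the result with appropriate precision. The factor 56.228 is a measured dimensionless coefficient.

2.1651 km

24.790 km + 96.95 km = 121.740 km; the sum is limited to 2 decimal places (5 s.f.).
Carrying full precision, 121.740 ÷ 56.228 = 2.1651134666… km; 56.228 has 5 s.f., so the result keeps min(5, 5) = 5 s.f.
Rounded to 5 significant figures: 2.1651 km.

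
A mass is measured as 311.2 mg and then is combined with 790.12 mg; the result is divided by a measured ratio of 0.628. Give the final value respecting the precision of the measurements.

1.75 × 10^3 mg

311.2 mg + 790.12 mg = 1101.32 mg; the sum is limited to 1 decimal place (5 s.f.).
Carrying full precision, 1101.32 ÷ 0.628 = 1753.69426752… mg; 0.628 has 3 s.f., so the result keeps min(5, 3) = 3 s.f.
Rounded to 3 significant figures: 1.75 × 10^3 mg.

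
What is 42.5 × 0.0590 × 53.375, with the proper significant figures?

42.5 × 0.0590 × 53.375 = 133.8378125
Multiplication/division keeps the fewest significant figures: 42.5 → 3 s.f., 0.0590 → 3 s.f., 53.375 → 5 s.f.; limit is 3.
Rounded to 3 significant figures: 134.

134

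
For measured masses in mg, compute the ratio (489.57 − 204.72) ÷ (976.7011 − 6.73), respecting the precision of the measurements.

489.57 − 204.72 = 284.85, limited to 2 d.p. → 5 s.f.; 976.7011 − 6.73 = 969.9711, limited to 2 d.p. → 5 s.f.
Carrying full precision, 284.85 ÷ 969.9711 = 0.293668543321…; keep min(5, 5) = 5 s.f.
Rounded to 5 significant figures: 0.29367.

0.29367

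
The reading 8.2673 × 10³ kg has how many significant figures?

5

8.2673 × 10³: in scientific notation every digit of the coefficient is significant.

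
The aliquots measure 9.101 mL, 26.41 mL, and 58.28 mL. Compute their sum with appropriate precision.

93.79 mL

9.101 mL + 26.41 mL + 58.28 mL = 93.791 mL.
Addition/subtraction keeps the fewest decimal places: 9.101 → 3 decimal places, 26.41 → 2 decimal places, 58.28 → 2 decimal places; limit is 2.
Rounded to 2 decimal places: 93.79 mL.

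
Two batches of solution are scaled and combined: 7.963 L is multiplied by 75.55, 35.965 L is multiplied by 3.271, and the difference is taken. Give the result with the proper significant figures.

7.963 × 75.55 = 601.60465 → 6.016 × 10^2 L (4 s.f., last digit at the 10^-1 place).
35.965 × 3.271 = 117.641515 → 117.6 L (4 s.f., last digit at the 10^-1 place).
Difference: 483.963135 L; keep the coarser place, 10^-1.
Result: 484.0 L.

484.0 L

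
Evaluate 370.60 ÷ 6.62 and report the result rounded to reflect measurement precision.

56.0

370.60 ÷ 6.62 = 55.9818731118…
Multiplication/division keeps the fewest significant figures: 370.60 → 5 s.f., 6.62 → 3 s.f.; limit is 3.
Rounded to 3 significant figures: 56.0.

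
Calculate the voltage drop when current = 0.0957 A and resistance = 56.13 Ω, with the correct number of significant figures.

5.37 V

voltage drop = 0.0957 A × 56.13 Ω = 5.371641 V.
0.0957 has 3 significant figures; 56.13 has 4.
Division/multiplication keeps the fewest: 3 significant figures.
Rounded: 5.37 V.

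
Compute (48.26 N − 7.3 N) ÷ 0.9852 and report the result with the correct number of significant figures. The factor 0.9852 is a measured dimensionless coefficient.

48.26 N − 7.3 N = 40.96 N; the difference is limited to 1 decimal place (3 s.f.).
Carrying full precision, 40.96 ÷ 0.9852 = 41.5753146569… N; 0.9852 has 4 s.f., so the result keeps min(3, 4) = 3 s.f.
Rounded to 3 significant figures: 41.6 N.

41.6 N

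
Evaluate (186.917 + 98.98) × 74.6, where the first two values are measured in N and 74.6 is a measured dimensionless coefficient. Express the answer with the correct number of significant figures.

186.917 N + 98.98 N = 285.897 N; the sum is limited to 2 decimal places (5 s.f.).
Carrying full precision, 285.897 × 74.6 = 21327.9162 N; 74.6 has 3 s.f., so the result keeps min(5, 3) = 3 s.f.
Rounded to 3 significant figures: 2.13 × 10^4 N.

2.13 × 10^4 N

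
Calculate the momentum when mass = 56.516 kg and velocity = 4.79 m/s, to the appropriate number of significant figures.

271 kg·m/s

momentum = 56.516 kg × 4.79 m/s = 270.71164 kg·m/s.
56.516 has 5 significant figures; 4.79 has 3.
Division/multiplication keeps the fewest: 3 significant figures.
Rounded: 271 kg·m/s.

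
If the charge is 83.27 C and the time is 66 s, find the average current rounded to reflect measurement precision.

1.3 A

average current = 83.27 C ÷ 66 s = 1.26166666667… A.
83.27 has 4 significant figures; 66 has 2.
Division/multiplication keeps the fewest: 2 significant figures.
Rounded: 1.3 A.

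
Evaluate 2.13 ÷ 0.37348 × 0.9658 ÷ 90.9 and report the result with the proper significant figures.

0.0606

2.13 ÷ 0.37348 × 0.9658 ÷ 90.9 = 0.060594829966…
Multiplication/division keeps the fewest significant figures: 2.13 → 3 s.f., 0.37348 → 5 s.f., 0.9658 → 4 s.f., 90.9 → 3 s.f.; limit is 3.
Rounded to 3 significant figures: 0.0606.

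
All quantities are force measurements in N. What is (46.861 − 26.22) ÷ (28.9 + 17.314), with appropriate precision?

0.447

46.861 − 26.22 = 20.641, limited to 2 d.p. → 4 s.f.; 28.9 + 17.314 = 46.214, limited to 1 d.p. → 3 s.f.
Carrying full precision, 20.641 ÷ 46.214 = 0.446639546458…; keep min(4, 3) = 3 s.f.
Rounded to 3 significant figures: 0.447.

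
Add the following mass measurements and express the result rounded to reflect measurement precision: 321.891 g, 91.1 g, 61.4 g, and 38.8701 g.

513.3 g

321.891 g + 91.1 g + 61.4 g + 38.8701 g = 513.2611 g.
Addition/subtraction keeps the fewest decimal places: 321.891 → 3 decimal places, 91.1 → 1 decimal place, 61.4 → 1 decimal place, 38.8701 → 4 decimal places; limit is 1.
Rounded to 1 decimal place: 513.3 g.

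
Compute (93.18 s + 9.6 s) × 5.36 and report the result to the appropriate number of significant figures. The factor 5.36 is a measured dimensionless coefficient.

93.18 s + 9.6 s = 102.78 s; the sum is limited to 1 decimal place (4 s.f.).
Carrying full precision, 102.78 × 5.36 = 550.9008 s; 5.36 has 3 s.f., so the result keeps min(4, 3) = 3 s.f.
Rounded to 3 significant figures: 551 s.

551 s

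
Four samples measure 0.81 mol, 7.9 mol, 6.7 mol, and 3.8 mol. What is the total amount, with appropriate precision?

0.81 mol + 7.9 mol + 6.7 mol + 3.8 mol = 19.21 mol.
Addition/subtraction keeps the fewest decimal places: 0.81 → 2 decimal places, 7.9 → 1 decimal place, 6.7 → 1 decimal place, 3.8 → 1 decimal place; limit is 1.
Rounded to 1 decimal place: 19.2 mol.

19.2 mol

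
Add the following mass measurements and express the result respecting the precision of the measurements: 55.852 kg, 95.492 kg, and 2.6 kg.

55.852 kg + 95.492 kg + 2.6 kg = 153.944 kg.
Addition/subtraction keeps the fewest decimal places: 55.852 → 3 decimal places, 95.492 → 3 decimal places, 2.6 → 1 decimal place; limit is 1.
Rounded to 1 decimal place: 153.9 kg.

153.9 kg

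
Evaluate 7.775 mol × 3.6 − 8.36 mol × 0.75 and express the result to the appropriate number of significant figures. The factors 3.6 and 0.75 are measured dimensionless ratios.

22 mol

7.775 × 3.6 = 27.99 → 28 mol (2 s.f., last digit at the 10^0 place).
8.36 × 0.75 = 6.27 → 6.3 mol (2 s.f., last digit at the 10^-1 place).
Difference: 21.72 mol; keep the coarser place, 10^0.
Result: 22 mol.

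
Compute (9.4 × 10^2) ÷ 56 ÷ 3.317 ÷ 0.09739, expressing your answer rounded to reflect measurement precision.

52

(9.4 × 10^2) ÷ 56 ÷ 3.317 ÷ 0.09739 = 51.9612977572…
Multiplication/division keeps the fewest significant figures: 9.4 × 10^2 → 2 s.f., 56 → 2 s.f., 3.317 → 4 s.f., 0.09739 → 4 s.f.; limit is 2.
Rounded to 2 significant figures: 52.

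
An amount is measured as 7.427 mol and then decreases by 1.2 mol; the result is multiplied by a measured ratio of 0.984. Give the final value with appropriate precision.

6.1 mol

7.427 mol − 1.2 mol = 6.227 mol; the difference is limited to 1 decimal place (2 s.f.).
Carrying full precision, 6.227 × 0.984 = 6.127368 mol; 0.984 has 3 s.f., so the result keeps min(2, 3) = 2 s.f.
Rounded to 2 significant figures: 6.1 mol.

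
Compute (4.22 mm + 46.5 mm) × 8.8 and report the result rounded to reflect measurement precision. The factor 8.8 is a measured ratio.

4.22 mm + 46.5 mm = 50.72 mm; the sum is limited to 1 decimal place (3 s.f.).
Carrying full precision, 50.72 × 8.8 = 446.336 mm; 8.8 has 2 s.f., so the result keeps min(3, 2) = 2 s.f.
Rounded to 2 significant figures: 4.5 × 10^2 mm.

4.5 × 10^2 mm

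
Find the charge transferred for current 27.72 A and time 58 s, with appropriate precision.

1.6 × 10^3 C

charge transferred = 27.72 A × 58 s = 1607.76 C.
27.72 has 4 significant figures; 58 has 2.
Division/multiplication keeps the fewest: 2 significant figures.
Rounded: 1.6 × 10^3 C.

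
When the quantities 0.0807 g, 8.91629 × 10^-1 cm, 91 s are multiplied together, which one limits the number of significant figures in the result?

0.0807 g → 3 s.f.; 8.91629 × 10^-1 cm → 6 s.f.; 91 s → 2 s.f.
The fewest is 2 significant figures, from 91 s.

91 s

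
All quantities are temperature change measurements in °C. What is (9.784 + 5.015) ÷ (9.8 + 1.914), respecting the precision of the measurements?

9.784 + 5.015 = 14.799, limited to 3 d.p. → 5 s.f.; 9.8 + 1.914 = 11.714, limited to 1 d.p. → 3 s.f.
Carrying full precision, 14.799 ÷ 11.714 = 1.26336008195…; keep min(5, 3) = 3 s.f.
Rounded to 3 significant figures: 1.26.

1.26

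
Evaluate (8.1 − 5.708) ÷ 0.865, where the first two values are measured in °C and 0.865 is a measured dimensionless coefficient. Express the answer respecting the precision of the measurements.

2.8 °C

8.1 °C − 5.708 °C = 2.392 °C; the difference is limited to 1 decimal place (2 s.f.).
Carrying full precision, 2.392 ÷ 0.865 = 2.76531791908… °C; 0.865 has 3 s.f., so the result keeps min(2, 3) = 2 s.f.
Rounded to 2 significant figures: 2.8 °C.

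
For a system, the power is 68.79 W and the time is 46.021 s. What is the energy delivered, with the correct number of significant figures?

3.166 × 10^3 J

energy delivered = 68.79 W × 46.021 s = 3165.78459 J.
68.79 has 4 significant figures; 46.021 has 5.
Division/multiplication keeps the fewest: 4 significant figures.
Rounded: 3.166 × 10^3 J.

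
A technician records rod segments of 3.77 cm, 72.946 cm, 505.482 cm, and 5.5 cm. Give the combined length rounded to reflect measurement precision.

3.77 cm + 72.946 cm + 505.482 cm + 5.5 cm = 587.698 cm.
Addition/subtraction keeps the fewest decimal places: 3.77 → 2 decimal places, 72.946 → 3 decimal places, 505.482 → 3 decimal places, 5.5 → 1 decimal place; limit is 1.
Rounded to 1 decimal place: 587.7 cm.

587.7 cm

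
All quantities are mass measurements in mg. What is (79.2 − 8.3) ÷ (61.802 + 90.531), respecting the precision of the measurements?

79.2 − 8.3 = 70.9, limited to 1 d.p. → 3 s.f.; 61.802 + 90.531 = 152.333, limited to 3 d.p. → 6 s.f.
Carrying full precision, 70.9 ÷ 152.333 = 0.465427714284…; keep min(3, 6) = 3 s.f.
Rounded to 3 significant figures: 0.465.

0.465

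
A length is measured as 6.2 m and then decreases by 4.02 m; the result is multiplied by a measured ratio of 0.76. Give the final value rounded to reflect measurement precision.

6.2 m − 4.02 m = 2.18 m; the difference is limited to 1 decimal place (2 s.f.).
Carrying full precision, 2.18 × 0.76 = 1.6568 m; 0.76 has 2 s.f., so the result keeps min(2, 2) = 2 s.f.
Rounded to 2 significant figures: 1.7 m.

1.7 m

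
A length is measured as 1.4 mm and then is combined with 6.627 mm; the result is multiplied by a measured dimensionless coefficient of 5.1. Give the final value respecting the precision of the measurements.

41 mm

1.4 mm + 6.627 mm = 8.027 mm; the sum is limited to 1 decimal place (2 s.f.).
Carrying full precision, 8.027 × 5.1 = 40.9377 mm; 5.1 has 2 s.f., so the result keeps min(2, 2) = 2 s.f.
Rounded to 2 significant figures: 41 mm.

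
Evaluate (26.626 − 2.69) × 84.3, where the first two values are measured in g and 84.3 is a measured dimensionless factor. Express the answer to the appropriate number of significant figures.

26.626 g − 2.69 g = 23.936 g; the difference is limited to 2 decimal places (4 s.f.).
Carrying full precision, 23.936 × 84.3 = 2017.8048 g; 84.3 has 3 s.f., so the result keeps min(4, 3) = 3 s.f.
Rounded to 3 significant figures: 2.02 × 10^3 g.

2.02 × 10^3 g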